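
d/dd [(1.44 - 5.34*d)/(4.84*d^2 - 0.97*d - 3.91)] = (25.8456*d^2 - 13.9392*d + 22.2762)/(23.4256*d^4 - 9.3896*d^3 - 36.9079*d^2 + 7.5854*d + 15.2881)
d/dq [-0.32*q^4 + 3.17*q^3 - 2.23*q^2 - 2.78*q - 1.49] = -1.28*q^3 + 9.51*q^2 - 4.46*q - 2.78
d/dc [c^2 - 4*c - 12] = 2*c - 4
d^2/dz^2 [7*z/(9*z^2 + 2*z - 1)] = 14*(4*z*(9*z + 1)^2 - (27*z + 2)*(9*z^2 + 2*z - 1))/(9*z^2 + 2*z - 1)^3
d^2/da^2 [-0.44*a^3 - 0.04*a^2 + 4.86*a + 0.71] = -2.64*a - 0.08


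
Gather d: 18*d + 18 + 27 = 18*d + 45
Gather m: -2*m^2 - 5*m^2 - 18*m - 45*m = -7*m^2 - 63*m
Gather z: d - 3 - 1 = d - 4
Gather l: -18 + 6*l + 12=6*l - 6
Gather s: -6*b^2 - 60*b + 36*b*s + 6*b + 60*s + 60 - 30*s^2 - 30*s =-6*b^2 - 54*b - 30*s^2 + s*(36*b + 30) + 60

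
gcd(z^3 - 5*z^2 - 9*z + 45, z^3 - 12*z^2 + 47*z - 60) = z^2 - 8*z + 15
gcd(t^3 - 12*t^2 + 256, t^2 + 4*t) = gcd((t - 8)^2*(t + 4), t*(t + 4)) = t + 4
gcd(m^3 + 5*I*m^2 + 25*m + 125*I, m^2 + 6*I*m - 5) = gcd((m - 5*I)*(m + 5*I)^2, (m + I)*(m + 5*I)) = m + 5*I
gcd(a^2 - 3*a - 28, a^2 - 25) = 1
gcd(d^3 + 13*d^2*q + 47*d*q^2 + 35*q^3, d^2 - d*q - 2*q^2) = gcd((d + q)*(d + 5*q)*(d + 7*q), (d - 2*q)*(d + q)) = d + q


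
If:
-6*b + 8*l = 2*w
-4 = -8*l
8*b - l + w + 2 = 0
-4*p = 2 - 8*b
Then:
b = -7/10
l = 1/2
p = -19/10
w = 41/10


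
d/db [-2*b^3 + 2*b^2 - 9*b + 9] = -6*b^2 + 4*b - 9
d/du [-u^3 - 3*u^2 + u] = -3*u^2 - 6*u + 1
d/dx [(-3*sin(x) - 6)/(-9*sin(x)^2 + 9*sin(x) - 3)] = (-3*sin(x)^2 - 12*sin(x) + 7)*cos(x)/(3*sin(x)^2 - 3*sin(x) + 1)^2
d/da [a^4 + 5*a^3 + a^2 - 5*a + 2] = 4*a^3 + 15*a^2 + 2*a - 5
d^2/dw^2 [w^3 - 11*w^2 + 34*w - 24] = 6*w - 22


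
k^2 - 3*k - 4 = (k - 4)*(k + 1)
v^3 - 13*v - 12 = (v - 4)*(v + 1)*(v + 3)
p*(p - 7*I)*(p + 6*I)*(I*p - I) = I*p^4 + p^3 - I*p^3 - p^2 + 42*I*p^2 - 42*I*p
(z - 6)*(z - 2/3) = z^2 - 20*z/3 + 4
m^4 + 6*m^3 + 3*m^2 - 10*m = m*(m - 1)*(m + 2)*(m + 5)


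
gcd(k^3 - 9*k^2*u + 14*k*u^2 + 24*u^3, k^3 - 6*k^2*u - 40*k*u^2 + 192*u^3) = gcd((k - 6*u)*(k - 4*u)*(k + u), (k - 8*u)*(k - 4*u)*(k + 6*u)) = -k + 4*u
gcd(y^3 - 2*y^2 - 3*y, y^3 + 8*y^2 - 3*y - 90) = y - 3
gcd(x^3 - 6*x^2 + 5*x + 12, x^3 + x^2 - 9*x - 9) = x^2 - 2*x - 3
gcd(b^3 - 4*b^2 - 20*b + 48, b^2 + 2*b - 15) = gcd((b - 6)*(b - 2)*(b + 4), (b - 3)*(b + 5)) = 1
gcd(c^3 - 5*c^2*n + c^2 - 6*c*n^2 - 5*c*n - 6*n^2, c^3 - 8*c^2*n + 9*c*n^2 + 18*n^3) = c^2 - 5*c*n - 6*n^2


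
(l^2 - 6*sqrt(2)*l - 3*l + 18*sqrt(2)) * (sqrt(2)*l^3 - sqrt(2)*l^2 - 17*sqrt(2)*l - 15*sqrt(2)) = sqrt(2)*l^5 - 12*l^4 - 4*sqrt(2)*l^4 - 14*sqrt(2)*l^3 + 48*l^3 + 36*sqrt(2)*l^2 + 168*l^2 - 432*l + 45*sqrt(2)*l - 540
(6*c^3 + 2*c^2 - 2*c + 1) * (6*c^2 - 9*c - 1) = 36*c^5 - 42*c^4 - 36*c^3 + 22*c^2 - 7*c - 1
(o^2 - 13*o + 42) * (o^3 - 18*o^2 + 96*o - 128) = o^5 - 31*o^4 + 372*o^3 - 2132*o^2 + 5696*o - 5376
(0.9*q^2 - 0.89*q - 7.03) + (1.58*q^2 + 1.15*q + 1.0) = 2.48*q^2 + 0.26*q - 6.03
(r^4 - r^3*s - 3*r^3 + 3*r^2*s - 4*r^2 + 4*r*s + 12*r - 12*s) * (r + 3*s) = r^5 + 2*r^4*s - 3*r^4 - 3*r^3*s^2 - 6*r^3*s - 4*r^3 + 9*r^2*s^2 - 8*r^2*s + 12*r^2 + 12*r*s^2 + 24*r*s - 36*s^2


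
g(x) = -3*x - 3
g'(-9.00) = -3.00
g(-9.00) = 24.00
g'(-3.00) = -3.00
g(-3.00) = 6.00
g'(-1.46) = -3.00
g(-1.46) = 1.38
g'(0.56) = -3.00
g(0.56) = -4.68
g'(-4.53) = -3.00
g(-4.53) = 10.59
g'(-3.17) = -3.00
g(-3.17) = 6.51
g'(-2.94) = -3.00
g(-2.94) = 5.82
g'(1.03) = -3.00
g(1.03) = -6.09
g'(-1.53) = -3.00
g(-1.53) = 1.59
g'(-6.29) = -3.00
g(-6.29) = 15.87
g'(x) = -3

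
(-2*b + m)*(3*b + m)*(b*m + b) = -6*b^3*m - 6*b^3 + b^2*m^2 + b^2*m + b*m^3 + b*m^2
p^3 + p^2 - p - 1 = (p - 1)*(p + 1)^2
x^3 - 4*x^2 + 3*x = x*(x - 3)*(x - 1)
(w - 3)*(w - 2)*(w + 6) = w^3 + w^2 - 24*w + 36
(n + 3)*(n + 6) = n^2 + 9*n + 18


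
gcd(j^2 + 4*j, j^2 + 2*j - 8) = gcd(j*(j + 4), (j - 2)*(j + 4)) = j + 4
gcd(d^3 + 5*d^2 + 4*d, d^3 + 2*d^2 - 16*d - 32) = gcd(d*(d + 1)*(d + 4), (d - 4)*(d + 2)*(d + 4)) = d + 4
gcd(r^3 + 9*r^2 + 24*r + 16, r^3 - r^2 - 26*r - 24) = r^2 + 5*r + 4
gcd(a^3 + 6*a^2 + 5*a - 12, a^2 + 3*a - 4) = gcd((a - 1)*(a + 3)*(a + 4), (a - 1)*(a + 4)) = a^2 + 3*a - 4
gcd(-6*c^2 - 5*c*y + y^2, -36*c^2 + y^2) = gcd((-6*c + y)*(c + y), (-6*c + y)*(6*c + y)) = -6*c + y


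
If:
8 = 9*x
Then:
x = 8/9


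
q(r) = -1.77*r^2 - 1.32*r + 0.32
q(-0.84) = 0.18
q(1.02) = -2.87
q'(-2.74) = 8.38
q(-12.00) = -238.72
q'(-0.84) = 1.65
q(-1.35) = -1.12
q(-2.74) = -9.35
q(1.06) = -3.07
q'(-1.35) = 3.46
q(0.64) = -1.25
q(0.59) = -1.07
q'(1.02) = -4.93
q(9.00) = -154.93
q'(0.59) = -3.41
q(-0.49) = 0.54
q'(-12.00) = 41.16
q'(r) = -3.54*r - 1.32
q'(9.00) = -33.18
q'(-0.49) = 0.41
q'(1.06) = -5.07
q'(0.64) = -3.59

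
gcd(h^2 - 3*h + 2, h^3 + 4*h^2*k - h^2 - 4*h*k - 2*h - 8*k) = h - 2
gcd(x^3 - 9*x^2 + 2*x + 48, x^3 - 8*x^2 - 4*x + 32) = x^2 - 6*x - 16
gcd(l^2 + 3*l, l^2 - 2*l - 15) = l + 3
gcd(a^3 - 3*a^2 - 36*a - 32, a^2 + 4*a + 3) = a + 1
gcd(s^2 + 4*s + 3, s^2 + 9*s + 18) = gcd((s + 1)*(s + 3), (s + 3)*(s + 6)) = s + 3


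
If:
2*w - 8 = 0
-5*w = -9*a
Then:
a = 20/9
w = 4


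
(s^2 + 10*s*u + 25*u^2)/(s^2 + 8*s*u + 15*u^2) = (s + 5*u)/(s + 3*u)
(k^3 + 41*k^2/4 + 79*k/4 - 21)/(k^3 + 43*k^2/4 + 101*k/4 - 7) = (4*k - 3)/(4*k - 1)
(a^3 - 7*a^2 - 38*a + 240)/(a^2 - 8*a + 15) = (a^2 - 2*a - 48)/(a - 3)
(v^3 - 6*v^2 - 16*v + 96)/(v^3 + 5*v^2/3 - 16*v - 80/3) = 3*(v - 6)/(3*v + 5)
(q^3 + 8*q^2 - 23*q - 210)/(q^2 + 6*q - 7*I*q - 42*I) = (q^2 + 2*q - 35)/(q - 7*I)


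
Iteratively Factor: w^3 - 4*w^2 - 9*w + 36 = (w - 3)*(w^2 - w - 12) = (w - 4)*(w - 3)*(w + 3)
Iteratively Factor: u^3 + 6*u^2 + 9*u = (u)*(u^2 + 6*u + 9) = u*(u + 3)*(u + 3)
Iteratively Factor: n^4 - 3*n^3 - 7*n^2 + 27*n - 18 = (n - 2)*(n^3 - n^2 - 9*n + 9) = (n - 2)*(n + 3)*(n^2 - 4*n + 3) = (n - 3)*(n - 2)*(n + 3)*(n - 1)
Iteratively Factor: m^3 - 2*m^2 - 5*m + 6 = (m - 3)*(m^2 + m - 2) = (m - 3)*(m - 1)*(m + 2)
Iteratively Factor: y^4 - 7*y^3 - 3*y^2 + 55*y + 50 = (y - 5)*(y^3 - 2*y^2 - 13*y - 10) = (y - 5)^2*(y^2 + 3*y + 2) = (y - 5)^2*(y + 2)*(y + 1)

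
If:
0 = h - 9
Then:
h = 9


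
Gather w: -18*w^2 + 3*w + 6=-18*w^2 + 3*w + 6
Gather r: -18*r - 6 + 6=-18*r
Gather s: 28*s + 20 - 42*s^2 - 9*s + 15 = -42*s^2 + 19*s + 35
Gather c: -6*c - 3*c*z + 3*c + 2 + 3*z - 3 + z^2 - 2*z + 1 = c*(-3*z - 3) + z^2 + z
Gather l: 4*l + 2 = 4*l + 2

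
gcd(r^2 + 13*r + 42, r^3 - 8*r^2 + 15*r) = 1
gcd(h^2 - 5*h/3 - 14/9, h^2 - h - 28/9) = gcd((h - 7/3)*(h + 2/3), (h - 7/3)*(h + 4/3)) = h - 7/3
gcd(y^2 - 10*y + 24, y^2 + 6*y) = 1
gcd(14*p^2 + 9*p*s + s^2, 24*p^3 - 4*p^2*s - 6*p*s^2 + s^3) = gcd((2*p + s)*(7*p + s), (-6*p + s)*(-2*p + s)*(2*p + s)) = 2*p + s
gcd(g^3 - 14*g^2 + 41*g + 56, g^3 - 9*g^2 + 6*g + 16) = g^2 - 7*g - 8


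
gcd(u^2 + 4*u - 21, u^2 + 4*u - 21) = u^2 + 4*u - 21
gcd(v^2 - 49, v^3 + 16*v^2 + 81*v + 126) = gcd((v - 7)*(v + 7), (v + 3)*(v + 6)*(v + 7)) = v + 7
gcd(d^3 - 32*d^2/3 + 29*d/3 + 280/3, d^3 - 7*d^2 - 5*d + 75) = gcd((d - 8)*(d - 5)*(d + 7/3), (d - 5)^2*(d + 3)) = d - 5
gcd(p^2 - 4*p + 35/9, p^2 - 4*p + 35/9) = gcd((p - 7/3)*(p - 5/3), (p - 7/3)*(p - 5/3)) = p^2 - 4*p + 35/9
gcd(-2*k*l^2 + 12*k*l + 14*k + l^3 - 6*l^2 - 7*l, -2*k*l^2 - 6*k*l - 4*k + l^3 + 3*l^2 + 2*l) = 2*k*l + 2*k - l^2 - l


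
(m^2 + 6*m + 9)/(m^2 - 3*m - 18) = (m + 3)/(m - 6)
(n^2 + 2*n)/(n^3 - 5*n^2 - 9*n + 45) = n*(n + 2)/(n^3 - 5*n^2 - 9*n + 45)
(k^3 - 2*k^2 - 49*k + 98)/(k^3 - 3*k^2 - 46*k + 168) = (k^2 - 9*k + 14)/(k^2 - 10*k + 24)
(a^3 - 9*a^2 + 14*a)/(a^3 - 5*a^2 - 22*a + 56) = a/(a + 4)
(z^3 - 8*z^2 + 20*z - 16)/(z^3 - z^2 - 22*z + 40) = (z - 2)/(z + 5)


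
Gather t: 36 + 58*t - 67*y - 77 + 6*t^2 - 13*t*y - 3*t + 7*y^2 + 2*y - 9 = 6*t^2 + t*(55 - 13*y) + 7*y^2 - 65*y - 50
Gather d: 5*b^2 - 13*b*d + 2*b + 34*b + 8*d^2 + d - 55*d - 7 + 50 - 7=5*b^2 + 36*b + 8*d^2 + d*(-13*b - 54) + 36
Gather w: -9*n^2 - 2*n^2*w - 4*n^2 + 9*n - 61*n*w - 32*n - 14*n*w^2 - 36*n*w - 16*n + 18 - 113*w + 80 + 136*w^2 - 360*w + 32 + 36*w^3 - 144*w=-13*n^2 - 39*n + 36*w^3 + w^2*(136 - 14*n) + w*(-2*n^2 - 97*n - 617) + 130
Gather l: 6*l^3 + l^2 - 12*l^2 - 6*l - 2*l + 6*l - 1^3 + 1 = 6*l^3 - 11*l^2 - 2*l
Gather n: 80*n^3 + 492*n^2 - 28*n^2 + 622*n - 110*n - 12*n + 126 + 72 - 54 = 80*n^3 + 464*n^2 + 500*n + 144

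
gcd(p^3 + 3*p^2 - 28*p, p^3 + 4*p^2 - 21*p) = p^2 + 7*p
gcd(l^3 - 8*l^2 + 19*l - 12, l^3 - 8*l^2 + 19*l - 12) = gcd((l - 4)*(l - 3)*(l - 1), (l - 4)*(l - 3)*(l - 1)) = l^3 - 8*l^2 + 19*l - 12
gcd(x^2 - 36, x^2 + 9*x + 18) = x + 6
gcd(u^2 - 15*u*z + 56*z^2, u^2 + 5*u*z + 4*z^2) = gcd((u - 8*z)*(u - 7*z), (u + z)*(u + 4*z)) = 1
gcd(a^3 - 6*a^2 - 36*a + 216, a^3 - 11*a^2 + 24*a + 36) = a^2 - 12*a + 36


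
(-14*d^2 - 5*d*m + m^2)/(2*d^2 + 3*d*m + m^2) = (-7*d + m)/(d + m)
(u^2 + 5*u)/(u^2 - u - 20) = u*(u + 5)/(u^2 - u - 20)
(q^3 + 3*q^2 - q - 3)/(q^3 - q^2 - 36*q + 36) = (q^2 + 4*q + 3)/(q^2 - 36)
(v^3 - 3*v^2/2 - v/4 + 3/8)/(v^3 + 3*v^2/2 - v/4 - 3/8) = (2*v - 3)/(2*v + 3)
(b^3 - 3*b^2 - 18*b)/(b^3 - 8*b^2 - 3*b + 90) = b/(b - 5)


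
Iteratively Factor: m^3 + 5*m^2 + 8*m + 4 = (m + 2)*(m^2 + 3*m + 2) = (m + 1)*(m + 2)*(m + 2)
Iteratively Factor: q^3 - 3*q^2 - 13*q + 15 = (q - 1)*(q^2 - 2*q - 15) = (q - 5)*(q - 1)*(q + 3)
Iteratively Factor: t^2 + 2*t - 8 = (t - 2)*(t + 4)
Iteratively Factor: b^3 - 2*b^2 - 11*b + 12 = (b - 4)*(b^2 + 2*b - 3) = (b - 4)*(b - 1)*(b + 3)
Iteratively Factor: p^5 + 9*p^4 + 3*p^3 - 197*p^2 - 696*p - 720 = (p - 5)*(p^4 + 14*p^3 + 73*p^2 + 168*p + 144) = (p - 5)*(p + 4)*(p^3 + 10*p^2 + 33*p + 36) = (p - 5)*(p + 4)^2*(p^2 + 6*p + 9) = (p - 5)*(p + 3)*(p + 4)^2*(p + 3)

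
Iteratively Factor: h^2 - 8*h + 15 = (h - 3)*(h - 5)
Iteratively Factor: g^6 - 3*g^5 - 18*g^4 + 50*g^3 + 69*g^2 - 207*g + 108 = (g + 3)*(g^5 - 6*g^4 + 50*g^2 - 81*g + 36) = (g - 3)*(g + 3)*(g^4 - 3*g^3 - 9*g^2 + 23*g - 12) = (g - 3)*(g + 3)^2*(g^3 - 6*g^2 + 9*g - 4) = (g - 3)*(g - 1)*(g + 3)^2*(g^2 - 5*g + 4) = (g - 3)*(g - 1)^2*(g + 3)^2*(g - 4)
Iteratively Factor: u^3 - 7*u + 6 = (u - 1)*(u^2 + u - 6) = (u - 2)*(u - 1)*(u + 3)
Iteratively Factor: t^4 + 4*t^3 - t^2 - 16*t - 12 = (t - 2)*(t^3 + 6*t^2 + 11*t + 6) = (t - 2)*(t + 2)*(t^2 + 4*t + 3) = (t - 2)*(t + 2)*(t + 3)*(t + 1)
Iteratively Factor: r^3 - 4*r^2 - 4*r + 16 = (r - 2)*(r^2 - 2*r - 8) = (r - 2)*(r + 2)*(r - 4)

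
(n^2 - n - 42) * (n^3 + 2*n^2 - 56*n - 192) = n^5 + n^4 - 100*n^3 - 220*n^2 + 2544*n + 8064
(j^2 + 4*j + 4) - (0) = j^2 + 4*j + 4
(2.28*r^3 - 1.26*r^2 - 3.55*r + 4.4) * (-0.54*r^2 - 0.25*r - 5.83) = -1.2312*r^5 + 0.1104*r^4 - 11.0604*r^3 + 5.8573*r^2 + 19.5965*r - 25.652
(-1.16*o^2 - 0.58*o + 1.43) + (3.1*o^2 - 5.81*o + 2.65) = 1.94*o^2 - 6.39*o + 4.08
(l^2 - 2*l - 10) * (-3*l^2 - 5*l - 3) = -3*l^4 + l^3 + 37*l^2 + 56*l + 30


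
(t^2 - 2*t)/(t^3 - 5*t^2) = (t - 2)/(t*(t - 5))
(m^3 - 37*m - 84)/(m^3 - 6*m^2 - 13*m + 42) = (m + 4)/(m - 2)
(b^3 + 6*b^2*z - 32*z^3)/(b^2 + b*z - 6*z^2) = (b^2 + 8*b*z + 16*z^2)/(b + 3*z)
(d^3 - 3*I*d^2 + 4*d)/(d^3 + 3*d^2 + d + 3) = d*(d - 4*I)/(d^2 + d*(3 - I) - 3*I)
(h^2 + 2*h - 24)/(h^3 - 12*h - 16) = (h + 6)/(h^2 + 4*h + 4)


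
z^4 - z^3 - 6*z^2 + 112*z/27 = z*(z - 8/3)*(z - 2/3)*(z + 7/3)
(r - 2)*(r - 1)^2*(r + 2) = r^4 - 2*r^3 - 3*r^2 + 8*r - 4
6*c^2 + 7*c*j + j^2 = (c + j)*(6*c + j)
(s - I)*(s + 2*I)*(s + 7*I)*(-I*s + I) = -I*s^4 + 8*s^3 + I*s^3 - 8*s^2 + 5*I*s^2 + 14*s - 5*I*s - 14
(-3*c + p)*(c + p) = -3*c^2 - 2*c*p + p^2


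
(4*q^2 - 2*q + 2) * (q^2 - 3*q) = 4*q^4 - 14*q^3 + 8*q^2 - 6*q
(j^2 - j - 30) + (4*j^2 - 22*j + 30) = 5*j^2 - 23*j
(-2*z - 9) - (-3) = -2*z - 6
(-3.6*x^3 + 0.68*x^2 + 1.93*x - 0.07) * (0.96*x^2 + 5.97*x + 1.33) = -3.456*x^5 - 20.8392*x^4 + 1.1244*x^3 + 12.3593*x^2 + 2.149*x - 0.0931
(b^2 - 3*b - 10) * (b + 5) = b^3 + 2*b^2 - 25*b - 50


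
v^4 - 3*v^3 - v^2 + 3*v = v*(v - 3)*(v - 1)*(v + 1)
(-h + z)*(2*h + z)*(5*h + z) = -10*h^3 + 3*h^2*z + 6*h*z^2 + z^3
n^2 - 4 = (n - 2)*(n + 2)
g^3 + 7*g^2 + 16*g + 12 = (g + 2)^2*(g + 3)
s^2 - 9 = (s - 3)*(s + 3)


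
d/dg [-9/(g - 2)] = 9/(g - 2)^2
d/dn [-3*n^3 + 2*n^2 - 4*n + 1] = -9*n^2 + 4*n - 4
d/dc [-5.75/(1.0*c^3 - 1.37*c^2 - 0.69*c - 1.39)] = (17.25*c^2 - 15.755*c - 3.9675)/(-1.0*c^3 + 1.37*c^2 + 0.69*c + 1.39)^2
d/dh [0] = 0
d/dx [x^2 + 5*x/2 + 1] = 2*x + 5/2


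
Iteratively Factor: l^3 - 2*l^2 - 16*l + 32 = (l - 2)*(l^2 - 16) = (l - 2)*(l + 4)*(l - 4)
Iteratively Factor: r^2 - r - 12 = (r + 3)*(r - 4)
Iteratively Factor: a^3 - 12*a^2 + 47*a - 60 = (a - 5)*(a^2 - 7*a + 12) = (a - 5)*(a - 3)*(a - 4)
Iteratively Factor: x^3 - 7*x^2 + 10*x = (x - 2)*(x^2 - 5*x) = (x - 5)*(x - 2)*(x)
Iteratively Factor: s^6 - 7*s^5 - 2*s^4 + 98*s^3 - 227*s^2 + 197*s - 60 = (s - 3)*(s^5 - 4*s^4 - 14*s^3 + 56*s^2 - 59*s + 20) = (s - 3)*(s - 1)*(s^4 - 3*s^3 - 17*s^2 + 39*s - 20) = (s - 3)*(s - 1)*(s + 4)*(s^3 - 7*s^2 + 11*s - 5) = (s - 5)*(s - 3)*(s - 1)*(s + 4)*(s^2 - 2*s + 1) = (s - 5)*(s - 3)*(s - 1)^2*(s + 4)*(s - 1)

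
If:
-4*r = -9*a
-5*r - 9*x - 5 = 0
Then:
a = -4*x/5 - 4/9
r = -9*x/5 - 1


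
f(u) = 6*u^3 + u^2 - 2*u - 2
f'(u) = 18*u^2 + 2*u - 2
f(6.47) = 1651.96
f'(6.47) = 764.44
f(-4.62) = -563.08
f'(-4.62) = 372.96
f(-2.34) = -68.72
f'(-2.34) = 91.88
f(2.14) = 57.10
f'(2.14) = 84.71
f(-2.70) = -107.41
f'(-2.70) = 123.82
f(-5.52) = -969.67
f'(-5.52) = 535.43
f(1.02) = 3.37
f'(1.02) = 18.77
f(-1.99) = -41.34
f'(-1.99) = 65.30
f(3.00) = 163.00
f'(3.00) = 166.00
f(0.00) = -2.00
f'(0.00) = -2.00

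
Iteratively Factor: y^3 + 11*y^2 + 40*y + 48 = (y + 4)*(y^2 + 7*y + 12) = (y + 4)^2*(y + 3)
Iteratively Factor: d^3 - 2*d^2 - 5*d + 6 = (d - 1)*(d^2 - d - 6) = (d - 3)*(d - 1)*(d + 2)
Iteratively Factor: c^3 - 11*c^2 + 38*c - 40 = (c - 4)*(c^2 - 7*c + 10) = (c - 4)*(c - 2)*(c - 5)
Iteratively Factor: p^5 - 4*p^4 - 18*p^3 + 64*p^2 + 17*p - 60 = (p - 3)*(p^4 - p^3 - 21*p^2 + p + 20) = (p - 5)*(p - 3)*(p^3 + 4*p^2 - p - 4) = (p - 5)*(p - 3)*(p + 1)*(p^2 + 3*p - 4) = (p - 5)*(p - 3)*(p + 1)*(p + 4)*(p - 1)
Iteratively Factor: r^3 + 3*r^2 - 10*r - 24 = (r + 4)*(r^2 - r - 6) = (r + 2)*(r + 4)*(r - 3)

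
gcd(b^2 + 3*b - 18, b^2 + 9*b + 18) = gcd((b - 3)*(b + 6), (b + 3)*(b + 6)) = b + 6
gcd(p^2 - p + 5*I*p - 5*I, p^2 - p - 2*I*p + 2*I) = p - 1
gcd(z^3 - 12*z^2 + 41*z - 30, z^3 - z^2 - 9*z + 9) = z - 1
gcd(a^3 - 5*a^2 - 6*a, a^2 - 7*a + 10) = 1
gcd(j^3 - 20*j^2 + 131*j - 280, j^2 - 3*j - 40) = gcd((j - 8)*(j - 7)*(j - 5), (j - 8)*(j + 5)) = j - 8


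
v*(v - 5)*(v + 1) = v^3 - 4*v^2 - 5*v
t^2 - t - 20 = (t - 5)*(t + 4)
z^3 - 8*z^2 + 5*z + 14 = (z - 7)*(z - 2)*(z + 1)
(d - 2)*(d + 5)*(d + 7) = d^3 + 10*d^2 + 11*d - 70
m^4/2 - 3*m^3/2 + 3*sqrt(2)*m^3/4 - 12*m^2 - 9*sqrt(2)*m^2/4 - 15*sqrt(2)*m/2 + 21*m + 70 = (m/2 + 1)*(m - 5)*(m - 2*sqrt(2))*(m + 7*sqrt(2)/2)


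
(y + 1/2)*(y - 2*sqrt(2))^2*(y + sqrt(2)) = y^4 - 3*sqrt(2)*y^3 + y^3/2 - 3*sqrt(2)*y^2/2 + 8*sqrt(2)*y + 4*sqrt(2)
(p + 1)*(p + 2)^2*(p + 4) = p^4 + 9*p^3 + 28*p^2 + 36*p + 16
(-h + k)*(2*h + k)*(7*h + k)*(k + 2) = -14*h^3*k - 28*h^3 + 5*h^2*k^2 + 10*h^2*k + 8*h*k^3 + 16*h*k^2 + k^4 + 2*k^3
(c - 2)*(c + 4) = c^2 + 2*c - 8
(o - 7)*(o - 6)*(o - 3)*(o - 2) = o^4 - 18*o^3 + 113*o^2 - 288*o + 252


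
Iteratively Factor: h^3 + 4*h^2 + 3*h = (h)*(h^2 + 4*h + 3) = h*(h + 1)*(h + 3)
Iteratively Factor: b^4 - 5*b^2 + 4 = (b + 1)*(b^3 - b^2 - 4*b + 4) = (b - 2)*(b + 1)*(b^2 + b - 2) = (b - 2)*(b + 1)*(b + 2)*(b - 1)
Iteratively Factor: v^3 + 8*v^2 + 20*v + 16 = (v + 2)*(v^2 + 6*v + 8) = (v + 2)*(v + 4)*(v + 2)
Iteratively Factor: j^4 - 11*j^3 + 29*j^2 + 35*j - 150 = (j + 2)*(j^3 - 13*j^2 + 55*j - 75) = (j - 5)*(j + 2)*(j^2 - 8*j + 15) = (j - 5)^2*(j + 2)*(j - 3)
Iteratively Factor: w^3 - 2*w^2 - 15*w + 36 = (w + 4)*(w^2 - 6*w + 9) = (w - 3)*(w + 4)*(w - 3)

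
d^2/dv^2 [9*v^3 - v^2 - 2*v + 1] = 54*v - 2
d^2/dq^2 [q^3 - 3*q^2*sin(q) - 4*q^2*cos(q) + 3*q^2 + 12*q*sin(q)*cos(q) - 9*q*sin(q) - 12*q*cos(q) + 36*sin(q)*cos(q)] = 3*q^2*sin(q) + 4*q^2*cos(q) + 25*q*sin(q) - 24*q*sin(2*q) + 6*q + 18*sin(q) - 72*sin(2*q) - 26*cos(q) + 24*cos(2*q) + 6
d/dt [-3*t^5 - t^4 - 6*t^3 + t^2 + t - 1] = -15*t^4 - 4*t^3 - 18*t^2 + 2*t + 1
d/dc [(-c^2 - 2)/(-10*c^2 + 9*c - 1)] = (-9*c^2 - 38*c + 18)/(100*c^4 - 180*c^3 + 101*c^2 - 18*c + 1)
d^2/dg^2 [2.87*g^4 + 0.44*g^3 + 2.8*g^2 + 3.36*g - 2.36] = 34.44*g^2 + 2.64*g + 5.6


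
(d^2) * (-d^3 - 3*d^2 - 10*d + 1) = -d^5 - 3*d^4 - 10*d^3 + d^2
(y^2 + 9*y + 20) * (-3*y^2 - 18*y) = -3*y^4 - 45*y^3 - 222*y^2 - 360*y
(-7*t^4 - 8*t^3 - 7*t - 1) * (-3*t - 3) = 21*t^5 + 45*t^4 + 24*t^3 + 21*t^2 + 24*t + 3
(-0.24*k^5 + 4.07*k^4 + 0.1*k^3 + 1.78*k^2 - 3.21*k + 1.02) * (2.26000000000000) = -0.5424*k^5 + 9.1982*k^4 + 0.226*k^3 + 4.0228*k^2 - 7.2546*k + 2.3052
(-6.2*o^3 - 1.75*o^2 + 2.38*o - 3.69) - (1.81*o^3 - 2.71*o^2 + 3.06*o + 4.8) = -8.01*o^3 + 0.96*o^2 - 0.68*o - 8.49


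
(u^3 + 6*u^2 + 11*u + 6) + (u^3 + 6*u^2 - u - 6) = 2*u^3 + 12*u^2 + 10*u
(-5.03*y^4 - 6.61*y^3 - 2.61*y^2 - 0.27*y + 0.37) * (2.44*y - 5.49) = -12.2732*y^5 + 11.4863*y^4 + 29.9205*y^3 + 13.6701*y^2 + 2.3851*y - 2.0313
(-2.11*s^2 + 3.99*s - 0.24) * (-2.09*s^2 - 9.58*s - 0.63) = 4.4099*s^4 + 11.8747*s^3 - 36.3933*s^2 - 0.2145*s + 0.1512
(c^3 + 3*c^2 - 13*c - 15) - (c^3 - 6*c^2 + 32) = 9*c^2 - 13*c - 47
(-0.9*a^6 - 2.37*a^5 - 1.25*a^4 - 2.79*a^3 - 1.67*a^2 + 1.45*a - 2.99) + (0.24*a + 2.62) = -0.9*a^6 - 2.37*a^5 - 1.25*a^4 - 2.79*a^3 - 1.67*a^2 + 1.69*a - 0.37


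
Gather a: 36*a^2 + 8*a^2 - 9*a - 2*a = 44*a^2 - 11*a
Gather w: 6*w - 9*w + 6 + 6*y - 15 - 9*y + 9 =-3*w - 3*y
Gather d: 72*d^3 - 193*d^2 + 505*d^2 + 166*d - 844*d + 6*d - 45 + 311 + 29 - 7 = 72*d^3 + 312*d^2 - 672*d + 288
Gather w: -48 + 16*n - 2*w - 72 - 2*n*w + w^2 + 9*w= 16*n + w^2 + w*(7 - 2*n) - 120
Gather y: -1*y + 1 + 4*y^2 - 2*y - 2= 4*y^2 - 3*y - 1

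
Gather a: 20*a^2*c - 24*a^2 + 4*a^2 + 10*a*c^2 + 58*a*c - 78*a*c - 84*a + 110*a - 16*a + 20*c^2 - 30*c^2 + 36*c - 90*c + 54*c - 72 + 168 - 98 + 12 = a^2*(20*c - 20) + a*(10*c^2 - 20*c + 10) - 10*c^2 + 10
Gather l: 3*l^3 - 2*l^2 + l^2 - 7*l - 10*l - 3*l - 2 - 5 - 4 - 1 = 3*l^3 - l^2 - 20*l - 12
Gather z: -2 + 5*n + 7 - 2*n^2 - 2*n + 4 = -2*n^2 + 3*n + 9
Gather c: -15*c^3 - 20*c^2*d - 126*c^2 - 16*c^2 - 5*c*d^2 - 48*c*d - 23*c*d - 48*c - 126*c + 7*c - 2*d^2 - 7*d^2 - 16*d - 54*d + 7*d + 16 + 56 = -15*c^3 + c^2*(-20*d - 142) + c*(-5*d^2 - 71*d - 167) - 9*d^2 - 63*d + 72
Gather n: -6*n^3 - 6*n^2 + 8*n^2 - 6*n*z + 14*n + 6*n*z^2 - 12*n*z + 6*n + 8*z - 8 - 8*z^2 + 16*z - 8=-6*n^3 + 2*n^2 + n*(6*z^2 - 18*z + 20) - 8*z^2 + 24*z - 16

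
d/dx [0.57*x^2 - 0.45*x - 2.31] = 1.14*x - 0.45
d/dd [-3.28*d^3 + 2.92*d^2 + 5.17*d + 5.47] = -9.84*d^2 + 5.84*d + 5.17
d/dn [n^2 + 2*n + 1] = 2*n + 2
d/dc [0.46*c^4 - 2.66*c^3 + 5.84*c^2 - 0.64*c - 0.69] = 1.84*c^3 - 7.98*c^2 + 11.68*c - 0.64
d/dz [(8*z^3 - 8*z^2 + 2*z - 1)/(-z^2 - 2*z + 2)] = 2*(-4*z^4 - 16*z^3 + 33*z^2 - 17*z + 1)/(z^4 + 4*z^3 - 8*z + 4)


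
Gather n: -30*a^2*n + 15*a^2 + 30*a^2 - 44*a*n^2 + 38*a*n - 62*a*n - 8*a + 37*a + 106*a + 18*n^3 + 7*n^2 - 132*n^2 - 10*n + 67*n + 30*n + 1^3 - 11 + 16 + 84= 45*a^2 + 135*a + 18*n^3 + n^2*(-44*a - 125) + n*(-30*a^2 - 24*a + 87) + 90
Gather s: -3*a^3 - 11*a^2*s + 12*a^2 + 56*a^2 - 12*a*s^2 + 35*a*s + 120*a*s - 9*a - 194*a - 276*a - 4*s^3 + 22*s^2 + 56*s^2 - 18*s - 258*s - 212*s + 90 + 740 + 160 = -3*a^3 + 68*a^2 - 479*a - 4*s^3 + s^2*(78 - 12*a) + s*(-11*a^2 + 155*a - 488) + 990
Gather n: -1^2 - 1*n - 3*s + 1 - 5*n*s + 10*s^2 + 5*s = n*(-5*s - 1) + 10*s^2 + 2*s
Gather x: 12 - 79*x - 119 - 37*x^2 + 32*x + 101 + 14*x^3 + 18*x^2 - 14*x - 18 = 14*x^3 - 19*x^2 - 61*x - 24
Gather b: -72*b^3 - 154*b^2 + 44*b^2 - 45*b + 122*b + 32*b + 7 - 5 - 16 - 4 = -72*b^3 - 110*b^2 + 109*b - 18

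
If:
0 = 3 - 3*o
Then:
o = 1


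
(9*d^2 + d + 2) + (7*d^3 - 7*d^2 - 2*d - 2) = 7*d^3 + 2*d^2 - d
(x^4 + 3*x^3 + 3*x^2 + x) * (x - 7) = x^5 - 4*x^4 - 18*x^3 - 20*x^2 - 7*x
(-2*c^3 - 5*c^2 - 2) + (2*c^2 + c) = -2*c^3 - 3*c^2 + c - 2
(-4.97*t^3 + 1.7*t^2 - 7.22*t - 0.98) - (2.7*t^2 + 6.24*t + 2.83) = -4.97*t^3 - 1.0*t^2 - 13.46*t - 3.81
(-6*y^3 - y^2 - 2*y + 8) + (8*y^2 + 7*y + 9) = -6*y^3 + 7*y^2 + 5*y + 17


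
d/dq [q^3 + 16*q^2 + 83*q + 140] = 3*q^2 + 32*q + 83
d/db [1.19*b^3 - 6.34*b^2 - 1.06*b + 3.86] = 3.57*b^2 - 12.68*b - 1.06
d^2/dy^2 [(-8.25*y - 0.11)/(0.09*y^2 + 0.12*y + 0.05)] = (-(0.18*y + 0.12)*(0.36*y + 0.24)*(8.25*y + 0.11) + (4.455*y + 1.9998)*(0.09*y^2 + 0.12*y + 0.05))/(0.09*y^2 + 0.12*y + 0.05)^3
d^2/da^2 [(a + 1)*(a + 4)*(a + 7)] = 6*a + 24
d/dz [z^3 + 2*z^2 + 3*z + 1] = 3*z^2 + 4*z + 3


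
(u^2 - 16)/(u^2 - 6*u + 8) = (u + 4)/(u - 2)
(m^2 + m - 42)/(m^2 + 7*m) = (m - 6)/m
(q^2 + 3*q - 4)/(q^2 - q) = (q + 4)/q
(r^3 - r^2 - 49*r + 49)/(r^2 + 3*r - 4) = (r^2 - 49)/(r + 4)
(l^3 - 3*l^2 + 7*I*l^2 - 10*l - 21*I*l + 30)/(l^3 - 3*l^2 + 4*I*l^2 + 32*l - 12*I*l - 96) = (l^2 + 7*I*l - 10)/(l^2 + 4*I*l + 32)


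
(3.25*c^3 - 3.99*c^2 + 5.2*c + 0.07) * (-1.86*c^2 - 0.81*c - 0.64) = -6.045*c^5 + 4.7889*c^4 - 8.5201*c^3 - 1.7886*c^2 - 3.3847*c - 0.0448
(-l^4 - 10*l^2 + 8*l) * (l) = -l^5 - 10*l^3 + 8*l^2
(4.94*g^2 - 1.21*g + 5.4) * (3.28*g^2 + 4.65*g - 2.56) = 16.2032*g^4 + 19.0022*g^3 - 0.560900000000002*g^2 + 28.2076*g - 13.824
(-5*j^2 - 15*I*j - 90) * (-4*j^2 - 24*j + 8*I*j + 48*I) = 20*j^4 + 120*j^3 + 20*I*j^3 + 480*j^2 + 120*I*j^2 + 2880*j - 720*I*j - 4320*I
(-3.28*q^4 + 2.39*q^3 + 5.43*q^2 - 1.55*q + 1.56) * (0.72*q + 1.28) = -2.3616*q^5 - 2.4776*q^4 + 6.9688*q^3 + 5.8344*q^2 - 0.8608*q + 1.9968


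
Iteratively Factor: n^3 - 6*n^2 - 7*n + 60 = (n - 5)*(n^2 - n - 12) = (n - 5)*(n - 4)*(n + 3)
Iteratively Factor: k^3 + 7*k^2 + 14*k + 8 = (k + 2)*(k^2 + 5*k + 4) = (k + 2)*(k + 4)*(k + 1)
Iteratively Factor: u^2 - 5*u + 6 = (u - 3)*(u - 2)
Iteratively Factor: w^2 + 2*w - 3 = (w + 3)*(w - 1)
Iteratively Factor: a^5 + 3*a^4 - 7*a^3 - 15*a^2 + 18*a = (a + 3)*(a^4 - 7*a^2 + 6*a) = (a - 2)*(a + 3)*(a^3 + 2*a^2 - 3*a) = a*(a - 2)*(a + 3)*(a^2 + 2*a - 3) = a*(a - 2)*(a + 3)^2*(a - 1)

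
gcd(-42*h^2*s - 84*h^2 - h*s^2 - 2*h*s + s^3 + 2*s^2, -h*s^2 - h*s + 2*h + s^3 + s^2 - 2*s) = s + 2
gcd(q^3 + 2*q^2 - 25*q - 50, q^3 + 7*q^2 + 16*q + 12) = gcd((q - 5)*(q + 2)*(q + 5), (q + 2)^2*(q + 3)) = q + 2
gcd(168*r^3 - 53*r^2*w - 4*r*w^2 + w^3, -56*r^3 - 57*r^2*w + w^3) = 56*r^2 + r*w - w^2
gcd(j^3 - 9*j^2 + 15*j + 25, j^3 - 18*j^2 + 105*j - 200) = j^2 - 10*j + 25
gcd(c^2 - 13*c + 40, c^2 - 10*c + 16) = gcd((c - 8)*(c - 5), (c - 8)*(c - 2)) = c - 8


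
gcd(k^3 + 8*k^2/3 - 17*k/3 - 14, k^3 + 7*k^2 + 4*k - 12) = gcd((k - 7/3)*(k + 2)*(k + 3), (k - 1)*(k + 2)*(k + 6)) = k + 2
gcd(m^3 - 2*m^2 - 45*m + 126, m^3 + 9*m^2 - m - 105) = m^2 + 4*m - 21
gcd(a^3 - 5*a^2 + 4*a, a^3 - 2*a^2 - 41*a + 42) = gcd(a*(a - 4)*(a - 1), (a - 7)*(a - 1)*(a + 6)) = a - 1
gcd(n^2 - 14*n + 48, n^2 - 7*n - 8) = n - 8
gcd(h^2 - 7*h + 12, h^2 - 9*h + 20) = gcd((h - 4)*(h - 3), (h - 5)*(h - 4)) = h - 4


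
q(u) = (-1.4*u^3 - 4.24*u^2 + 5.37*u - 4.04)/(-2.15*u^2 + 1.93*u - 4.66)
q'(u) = (4.3*u - 1.93)*(-1.4*u^3 - 4.24*u^2 + 5.37*u - 4.04)/(-2.15*u^2 + 1.93*u - 4.66)^2 + (-4.2*u^2 - 8.48*u + 5.37)/(-2.15*u^2 + 1.93*u - 4.66)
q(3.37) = 3.88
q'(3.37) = 0.98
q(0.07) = 0.81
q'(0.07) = -0.76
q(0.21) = 0.72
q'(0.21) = -0.61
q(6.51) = 6.43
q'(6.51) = 0.72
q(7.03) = 6.80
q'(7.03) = 0.71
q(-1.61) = 1.34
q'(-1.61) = 0.28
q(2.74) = 3.22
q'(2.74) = 1.14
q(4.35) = 4.77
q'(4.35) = 0.84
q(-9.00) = -3.18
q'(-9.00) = 0.66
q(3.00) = 3.51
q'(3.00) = 1.06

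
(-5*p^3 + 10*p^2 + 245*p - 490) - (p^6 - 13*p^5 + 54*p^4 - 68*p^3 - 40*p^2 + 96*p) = -p^6 + 13*p^5 - 54*p^4 + 63*p^3 + 50*p^2 + 149*p - 490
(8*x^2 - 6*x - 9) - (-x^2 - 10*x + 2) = 9*x^2 + 4*x - 11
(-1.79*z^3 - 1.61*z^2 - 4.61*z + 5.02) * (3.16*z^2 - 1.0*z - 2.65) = -5.6564*z^5 - 3.2976*z^4 - 8.2141*z^3 + 24.7397*z^2 + 7.1965*z - 13.303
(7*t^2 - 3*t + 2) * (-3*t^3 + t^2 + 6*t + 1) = -21*t^5 + 16*t^4 + 33*t^3 - 9*t^2 + 9*t + 2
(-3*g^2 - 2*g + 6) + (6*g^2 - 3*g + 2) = 3*g^2 - 5*g + 8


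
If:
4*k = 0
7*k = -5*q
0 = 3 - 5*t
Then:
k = 0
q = 0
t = 3/5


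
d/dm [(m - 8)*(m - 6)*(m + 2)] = 3*m^2 - 24*m + 20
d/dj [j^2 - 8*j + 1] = 2*j - 8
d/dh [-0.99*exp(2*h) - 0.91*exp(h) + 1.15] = (-1.98*exp(h) - 0.91)*exp(h)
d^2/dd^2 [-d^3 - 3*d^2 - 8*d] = -6*d - 6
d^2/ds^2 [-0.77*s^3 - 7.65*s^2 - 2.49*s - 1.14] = -4.62*s - 15.3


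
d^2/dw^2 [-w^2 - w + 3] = -2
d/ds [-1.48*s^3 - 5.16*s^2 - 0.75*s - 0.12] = -4.44*s^2 - 10.32*s - 0.75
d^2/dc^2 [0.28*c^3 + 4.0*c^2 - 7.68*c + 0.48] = 1.68*c + 8.0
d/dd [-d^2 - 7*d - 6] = -2*d - 7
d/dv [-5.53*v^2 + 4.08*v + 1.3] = 4.08 - 11.06*v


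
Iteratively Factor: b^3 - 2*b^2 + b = (b - 1)*(b^2 - b) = b*(b - 1)*(b - 1)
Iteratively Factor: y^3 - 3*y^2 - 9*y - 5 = (y + 1)*(y^2 - 4*y - 5) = (y + 1)^2*(y - 5)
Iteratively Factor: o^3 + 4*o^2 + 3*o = (o + 3)*(o^2 + o) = o*(o + 3)*(o + 1)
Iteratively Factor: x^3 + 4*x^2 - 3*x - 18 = (x + 3)*(x^2 + x - 6) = (x - 2)*(x + 3)*(x + 3)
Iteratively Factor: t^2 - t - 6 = (t - 3)*(t + 2)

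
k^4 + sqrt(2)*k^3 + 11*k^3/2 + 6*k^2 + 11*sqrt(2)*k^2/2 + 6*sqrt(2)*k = k*(k + 3/2)*(k + 4)*(k + sqrt(2))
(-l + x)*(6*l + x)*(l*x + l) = -6*l^3*x - 6*l^3 + 5*l^2*x^2 + 5*l^2*x + l*x^3 + l*x^2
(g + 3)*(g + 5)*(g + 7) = g^3 + 15*g^2 + 71*g + 105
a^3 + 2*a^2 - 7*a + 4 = (a - 1)^2*(a + 4)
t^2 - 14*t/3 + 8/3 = (t - 4)*(t - 2/3)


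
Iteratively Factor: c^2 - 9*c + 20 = (c - 5)*(c - 4)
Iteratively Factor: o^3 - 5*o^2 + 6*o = (o - 3)*(o^2 - 2*o) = o*(o - 3)*(o - 2)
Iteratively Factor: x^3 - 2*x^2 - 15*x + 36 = (x - 3)*(x^2 + x - 12) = (x - 3)^2*(x + 4)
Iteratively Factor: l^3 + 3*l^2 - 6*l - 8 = (l + 4)*(l^2 - l - 2) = (l + 1)*(l + 4)*(l - 2)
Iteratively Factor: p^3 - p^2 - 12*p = (p - 4)*(p^2 + 3*p) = p*(p - 4)*(p + 3)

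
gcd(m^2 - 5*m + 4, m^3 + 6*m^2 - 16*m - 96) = m - 4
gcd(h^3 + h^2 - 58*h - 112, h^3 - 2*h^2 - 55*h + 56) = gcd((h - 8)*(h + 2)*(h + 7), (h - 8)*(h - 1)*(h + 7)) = h^2 - h - 56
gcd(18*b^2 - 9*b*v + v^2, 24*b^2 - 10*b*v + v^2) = -6*b + v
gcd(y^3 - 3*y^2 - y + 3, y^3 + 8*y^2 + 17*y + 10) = y + 1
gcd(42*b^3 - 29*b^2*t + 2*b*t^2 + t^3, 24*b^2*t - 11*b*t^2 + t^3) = -3*b + t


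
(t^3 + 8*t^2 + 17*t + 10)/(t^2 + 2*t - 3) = (t^3 + 8*t^2 + 17*t + 10)/(t^2 + 2*t - 3)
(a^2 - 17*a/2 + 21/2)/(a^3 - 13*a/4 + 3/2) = 2*(a - 7)/(2*a^2 + 3*a - 2)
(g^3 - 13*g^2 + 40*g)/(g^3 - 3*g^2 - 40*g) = (g - 5)/(g + 5)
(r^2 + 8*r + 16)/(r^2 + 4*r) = (r + 4)/r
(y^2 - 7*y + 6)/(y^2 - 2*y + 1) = (y - 6)/(y - 1)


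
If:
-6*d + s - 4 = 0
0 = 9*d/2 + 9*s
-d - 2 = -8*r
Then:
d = -8/13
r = 9/52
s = 4/13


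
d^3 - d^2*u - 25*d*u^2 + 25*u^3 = (d - 5*u)*(d - u)*(d + 5*u)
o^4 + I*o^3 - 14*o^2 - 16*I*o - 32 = (o - 4)*(o + 4)*(o - I)*(o + 2*I)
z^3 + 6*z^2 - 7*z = z*(z - 1)*(z + 7)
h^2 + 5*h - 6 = (h - 1)*(h + 6)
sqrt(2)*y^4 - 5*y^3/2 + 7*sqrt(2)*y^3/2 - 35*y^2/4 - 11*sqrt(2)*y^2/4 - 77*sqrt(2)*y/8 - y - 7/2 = (y + 7/2)*(y - 2*sqrt(2))*(y + sqrt(2)/2)*(sqrt(2)*y + 1/2)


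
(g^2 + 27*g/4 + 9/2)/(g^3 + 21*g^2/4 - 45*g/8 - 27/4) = 2/(2*g - 3)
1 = 1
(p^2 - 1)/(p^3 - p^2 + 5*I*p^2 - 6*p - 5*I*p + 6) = (p + 1)/(p^2 + 5*I*p - 6)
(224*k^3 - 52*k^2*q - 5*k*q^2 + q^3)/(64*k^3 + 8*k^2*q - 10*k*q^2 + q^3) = (7*k + q)/(2*k + q)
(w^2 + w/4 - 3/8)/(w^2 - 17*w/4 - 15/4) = (w - 1/2)/(w - 5)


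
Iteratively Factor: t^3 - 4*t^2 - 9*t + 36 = (t - 3)*(t^2 - t - 12) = (t - 3)*(t + 3)*(t - 4)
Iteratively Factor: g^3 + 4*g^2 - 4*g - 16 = (g + 2)*(g^2 + 2*g - 8) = (g + 2)*(g + 4)*(g - 2)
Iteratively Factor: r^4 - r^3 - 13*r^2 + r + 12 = (r + 1)*(r^3 - 2*r^2 - 11*r + 12) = (r - 1)*(r + 1)*(r^2 - r - 12) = (r - 4)*(r - 1)*(r + 1)*(r + 3)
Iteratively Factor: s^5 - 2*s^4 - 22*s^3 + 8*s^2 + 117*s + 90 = (s - 3)*(s^4 + s^3 - 19*s^2 - 49*s - 30) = (s - 3)*(s + 2)*(s^3 - s^2 - 17*s - 15) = (s - 3)*(s + 2)*(s + 3)*(s^2 - 4*s - 5) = (s - 3)*(s + 1)*(s + 2)*(s + 3)*(s - 5)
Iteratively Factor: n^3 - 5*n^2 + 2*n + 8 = (n - 2)*(n^2 - 3*n - 4) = (n - 4)*(n - 2)*(n + 1)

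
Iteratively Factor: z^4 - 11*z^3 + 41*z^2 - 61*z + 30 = (z - 5)*(z^3 - 6*z^2 + 11*z - 6) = (z - 5)*(z - 2)*(z^2 - 4*z + 3) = (z - 5)*(z - 2)*(z - 1)*(z - 3)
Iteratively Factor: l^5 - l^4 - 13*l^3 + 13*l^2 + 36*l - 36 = (l - 2)*(l^4 + l^3 - 11*l^2 - 9*l + 18) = (l - 2)*(l - 1)*(l^3 + 2*l^2 - 9*l - 18) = (l - 3)*(l - 2)*(l - 1)*(l^2 + 5*l + 6) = (l - 3)*(l - 2)*(l - 1)*(l + 2)*(l + 3)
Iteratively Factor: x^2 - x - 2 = (x + 1)*(x - 2)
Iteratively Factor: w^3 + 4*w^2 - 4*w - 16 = (w + 2)*(w^2 + 2*w - 8) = (w + 2)*(w + 4)*(w - 2)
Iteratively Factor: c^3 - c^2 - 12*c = (c)*(c^2 - c - 12) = c*(c - 4)*(c + 3)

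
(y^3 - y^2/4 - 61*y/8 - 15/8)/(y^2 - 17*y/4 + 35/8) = (8*y^3 - 2*y^2 - 61*y - 15)/(8*y^2 - 34*y + 35)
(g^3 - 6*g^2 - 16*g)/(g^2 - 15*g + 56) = g*(g + 2)/(g - 7)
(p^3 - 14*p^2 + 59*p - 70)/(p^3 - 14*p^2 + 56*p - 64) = (p^2 - 12*p + 35)/(p^2 - 12*p + 32)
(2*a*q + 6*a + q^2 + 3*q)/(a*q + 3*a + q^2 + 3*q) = (2*a + q)/(a + q)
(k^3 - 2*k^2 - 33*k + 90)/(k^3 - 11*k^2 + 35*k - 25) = (k^2 + 3*k - 18)/(k^2 - 6*k + 5)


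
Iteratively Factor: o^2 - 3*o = (o - 3)*(o)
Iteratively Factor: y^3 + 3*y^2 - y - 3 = (y + 3)*(y^2 - 1) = (y + 1)*(y + 3)*(y - 1)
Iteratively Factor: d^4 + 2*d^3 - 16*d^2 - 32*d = (d + 4)*(d^3 - 2*d^2 - 8*d) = (d - 4)*(d + 4)*(d^2 + 2*d) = d*(d - 4)*(d + 4)*(d + 2)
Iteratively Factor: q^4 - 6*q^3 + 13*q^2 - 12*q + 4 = (q - 1)*(q^3 - 5*q^2 + 8*q - 4) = (q - 1)^2*(q^2 - 4*q + 4) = (q - 2)*(q - 1)^2*(q - 2)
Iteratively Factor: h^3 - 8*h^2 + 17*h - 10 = (h - 1)*(h^2 - 7*h + 10) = (h - 5)*(h - 1)*(h - 2)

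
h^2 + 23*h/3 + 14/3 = (h + 2/3)*(h + 7)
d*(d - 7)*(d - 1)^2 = d^4 - 9*d^3 + 15*d^2 - 7*d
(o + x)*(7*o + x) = 7*o^2 + 8*o*x + x^2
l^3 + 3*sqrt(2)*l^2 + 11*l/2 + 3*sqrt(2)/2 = (l + sqrt(2)/2)*(l + sqrt(2))*(l + 3*sqrt(2)/2)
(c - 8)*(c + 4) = c^2 - 4*c - 32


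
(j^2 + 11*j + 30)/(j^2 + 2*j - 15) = (j + 6)/(j - 3)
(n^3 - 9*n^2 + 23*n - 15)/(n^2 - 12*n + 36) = (n^3 - 9*n^2 + 23*n - 15)/(n^2 - 12*n + 36)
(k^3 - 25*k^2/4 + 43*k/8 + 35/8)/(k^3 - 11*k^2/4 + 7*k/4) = (2*k^2 - 9*k - 5)/(2*k*(k - 1))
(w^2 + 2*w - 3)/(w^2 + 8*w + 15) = (w - 1)/(w + 5)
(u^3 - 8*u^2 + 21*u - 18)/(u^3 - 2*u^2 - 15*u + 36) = (u - 2)/(u + 4)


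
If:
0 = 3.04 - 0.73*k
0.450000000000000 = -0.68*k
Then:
No Solution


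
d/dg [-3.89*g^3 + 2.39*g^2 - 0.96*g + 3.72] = -11.67*g^2 + 4.78*g - 0.96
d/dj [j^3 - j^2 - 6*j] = 3*j^2 - 2*j - 6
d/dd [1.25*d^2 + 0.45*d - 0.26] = 2.5*d + 0.45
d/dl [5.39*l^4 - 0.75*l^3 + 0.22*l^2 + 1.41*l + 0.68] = 21.56*l^3 - 2.25*l^2 + 0.44*l + 1.41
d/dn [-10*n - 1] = -10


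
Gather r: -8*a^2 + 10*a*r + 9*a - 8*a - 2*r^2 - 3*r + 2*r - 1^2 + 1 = -8*a^2 + a - 2*r^2 + r*(10*a - 1)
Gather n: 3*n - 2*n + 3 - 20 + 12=n - 5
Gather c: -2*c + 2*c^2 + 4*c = 2*c^2 + 2*c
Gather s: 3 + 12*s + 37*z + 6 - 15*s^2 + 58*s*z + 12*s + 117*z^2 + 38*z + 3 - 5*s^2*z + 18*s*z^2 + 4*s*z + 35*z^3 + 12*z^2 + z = s^2*(-5*z - 15) + s*(18*z^2 + 62*z + 24) + 35*z^3 + 129*z^2 + 76*z + 12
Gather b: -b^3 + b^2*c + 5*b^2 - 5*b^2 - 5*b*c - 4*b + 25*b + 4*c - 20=-b^3 + b^2*c + b*(21 - 5*c) + 4*c - 20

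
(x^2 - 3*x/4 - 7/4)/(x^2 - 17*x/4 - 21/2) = (-4*x^2 + 3*x + 7)/(-4*x^2 + 17*x + 42)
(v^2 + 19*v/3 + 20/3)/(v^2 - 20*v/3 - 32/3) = (v + 5)/(v - 8)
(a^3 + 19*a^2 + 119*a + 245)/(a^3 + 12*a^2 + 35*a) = (a + 7)/a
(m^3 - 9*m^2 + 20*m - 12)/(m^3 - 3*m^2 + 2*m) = (m - 6)/m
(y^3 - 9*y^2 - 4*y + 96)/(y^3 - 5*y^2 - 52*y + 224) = (y + 3)/(y + 7)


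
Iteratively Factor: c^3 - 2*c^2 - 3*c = (c + 1)*(c^2 - 3*c) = c*(c + 1)*(c - 3)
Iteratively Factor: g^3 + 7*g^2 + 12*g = (g)*(g^2 + 7*g + 12) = g*(g + 4)*(g + 3)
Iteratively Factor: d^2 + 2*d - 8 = (d - 2)*(d + 4)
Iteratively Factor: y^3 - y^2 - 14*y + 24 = (y + 4)*(y^2 - 5*y + 6) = (y - 3)*(y + 4)*(y - 2)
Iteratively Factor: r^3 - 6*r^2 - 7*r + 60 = (r - 5)*(r^2 - r - 12) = (r - 5)*(r + 3)*(r - 4)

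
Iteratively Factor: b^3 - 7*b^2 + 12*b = (b - 3)*(b^2 - 4*b) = b*(b - 3)*(b - 4)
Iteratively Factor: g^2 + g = (g + 1)*(g)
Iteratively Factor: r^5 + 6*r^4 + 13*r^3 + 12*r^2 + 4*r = (r + 1)*(r^4 + 5*r^3 + 8*r^2 + 4*r) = (r + 1)*(r + 2)*(r^3 + 3*r^2 + 2*r) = (r + 1)^2*(r + 2)*(r^2 + 2*r) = r*(r + 1)^2*(r + 2)*(r + 2)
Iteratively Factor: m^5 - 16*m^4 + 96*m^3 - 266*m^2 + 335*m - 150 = (m - 2)*(m^4 - 14*m^3 + 68*m^2 - 130*m + 75) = (m - 5)*(m - 2)*(m^3 - 9*m^2 + 23*m - 15) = (m - 5)*(m - 2)*(m - 1)*(m^2 - 8*m + 15) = (m - 5)^2*(m - 2)*(m - 1)*(m - 3)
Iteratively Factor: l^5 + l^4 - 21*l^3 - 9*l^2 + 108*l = (l + 4)*(l^4 - 3*l^3 - 9*l^2 + 27*l) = (l - 3)*(l + 4)*(l^3 - 9*l) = (l - 3)^2*(l + 4)*(l^2 + 3*l) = (l - 3)^2*(l + 3)*(l + 4)*(l)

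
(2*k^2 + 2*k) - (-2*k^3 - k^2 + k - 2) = 2*k^3 + 3*k^2 + k + 2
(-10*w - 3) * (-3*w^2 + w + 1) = 30*w^3 - w^2 - 13*w - 3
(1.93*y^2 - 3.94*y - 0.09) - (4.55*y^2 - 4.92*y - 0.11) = -2.62*y^2 + 0.98*y + 0.02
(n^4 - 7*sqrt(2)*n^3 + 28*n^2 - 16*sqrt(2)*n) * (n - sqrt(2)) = n^5 - 8*sqrt(2)*n^4 + 42*n^3 - 44*sqrt(2)*n^2 + 32*n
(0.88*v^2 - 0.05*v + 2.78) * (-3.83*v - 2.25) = -3.3704*v^3 - 1.7885*v^2 - 10.5349*v - 6.255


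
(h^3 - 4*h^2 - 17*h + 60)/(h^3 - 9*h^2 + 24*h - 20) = (h^2 + h - 12)/(h^2 - 4*h + 4)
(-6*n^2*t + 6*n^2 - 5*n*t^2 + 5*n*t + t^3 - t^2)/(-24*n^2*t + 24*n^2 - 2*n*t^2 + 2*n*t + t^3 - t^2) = (n + t)/(4*n + t)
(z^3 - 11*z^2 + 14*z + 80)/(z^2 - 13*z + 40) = z + 2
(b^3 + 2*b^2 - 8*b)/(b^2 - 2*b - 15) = b*(-b^2 - 2*b + 8)/(-b^2 + 2*b + 15)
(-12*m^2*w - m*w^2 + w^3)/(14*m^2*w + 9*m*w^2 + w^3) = (-12*m^2 - m*w + w^2)/(14*m^2 + 9*m*w + w^2)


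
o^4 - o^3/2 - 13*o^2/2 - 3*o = o*(o - 3)*(o + 1/2)*(o + 2)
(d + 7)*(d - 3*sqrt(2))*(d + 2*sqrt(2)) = d^3 - sqrt(2)*d^2 + 7*d^2 - 12*d - 7*sqrt(2)*d - 84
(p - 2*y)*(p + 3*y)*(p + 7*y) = p^3 + 8*p^2*y + p*y^2 - 42*y^3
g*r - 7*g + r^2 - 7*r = (g + r)*(r - 7)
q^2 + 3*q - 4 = (q - 1)*(q + 4)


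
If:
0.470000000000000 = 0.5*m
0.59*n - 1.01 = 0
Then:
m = 0.94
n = 1.71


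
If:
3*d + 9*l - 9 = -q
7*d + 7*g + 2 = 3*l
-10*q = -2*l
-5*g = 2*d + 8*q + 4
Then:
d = 223/151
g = -234/151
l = 75/151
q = 15/151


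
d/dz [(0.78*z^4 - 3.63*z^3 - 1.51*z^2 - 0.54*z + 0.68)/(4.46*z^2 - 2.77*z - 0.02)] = (6.9576*z^5 - 22.6716*z^4 + 20.0478*z^3 + 6.8089*z^2 - 6.0052*z + 1.8944)/(19.8916*z^4 - 24.7084*z^3 + 7.4945*z^2 + 0.1108*z + 0.0004)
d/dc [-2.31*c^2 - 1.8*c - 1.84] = -4.62*c - 1.8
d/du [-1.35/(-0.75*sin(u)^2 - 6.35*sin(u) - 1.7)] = -(2.025*sin(u) + 8.5725)*cos(u)/(0.75*sin(u)^2 + 6.35*sin(u) + 1.7)^2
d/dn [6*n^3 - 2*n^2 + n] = 18*n^2 - 4*n + 1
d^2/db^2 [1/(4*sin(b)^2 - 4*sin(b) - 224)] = (4*sin(b)^4 - 3*sin(b)^3 + 219*sin(b)^2 - 50*sin(b) - 114)/(4*(sin(b) + cos(b)^2 + 55)^3)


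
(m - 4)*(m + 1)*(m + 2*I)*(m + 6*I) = m^4 - 3*m^3 + 8*I*m^3 - 16*m^2 - 24*I*m^2 + 36*m - 32*I*m + 48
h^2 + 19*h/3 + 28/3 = (h + 7/3)*(h + 4)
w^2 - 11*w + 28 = (w - 7)*(w - 4)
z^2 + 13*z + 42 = (z + 6)*(z + 7)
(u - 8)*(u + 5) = u^2 - 3*u - 40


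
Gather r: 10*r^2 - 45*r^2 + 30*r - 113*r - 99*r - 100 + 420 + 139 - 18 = -35*r^2 - 182*r + 441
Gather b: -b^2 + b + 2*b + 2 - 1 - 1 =-b^2 + 3*b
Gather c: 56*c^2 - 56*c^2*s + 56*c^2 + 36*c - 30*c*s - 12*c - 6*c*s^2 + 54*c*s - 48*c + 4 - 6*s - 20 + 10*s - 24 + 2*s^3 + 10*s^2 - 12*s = c^2*(112 - 56*s) + c*(-6*s^2 + 24*s - 24) + 2*s^3 + 10*s^2 - 8*s - 40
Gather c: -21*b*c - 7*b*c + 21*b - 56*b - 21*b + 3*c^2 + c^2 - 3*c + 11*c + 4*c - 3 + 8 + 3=-56*b + 4*c^2 + c*(12 - 28*b) + 8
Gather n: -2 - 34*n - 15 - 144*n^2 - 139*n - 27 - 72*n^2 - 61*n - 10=-216*n^2 - 234*n - 54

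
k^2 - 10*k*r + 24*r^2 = (k - 6*r)*(k - 4*r)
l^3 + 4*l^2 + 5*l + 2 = (l + 1)^2*(l + 2)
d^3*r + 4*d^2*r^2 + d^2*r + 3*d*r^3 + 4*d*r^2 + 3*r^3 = (d + r)*(d + 3*r)*(d*r + r)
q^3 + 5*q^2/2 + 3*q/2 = q*(q + 1)*(q + 3/2)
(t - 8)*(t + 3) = t^2 - 5*t - 24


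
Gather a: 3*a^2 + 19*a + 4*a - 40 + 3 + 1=3*a^2 + 23*a - 36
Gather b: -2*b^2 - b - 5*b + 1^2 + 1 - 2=-2*b^2 - 6*b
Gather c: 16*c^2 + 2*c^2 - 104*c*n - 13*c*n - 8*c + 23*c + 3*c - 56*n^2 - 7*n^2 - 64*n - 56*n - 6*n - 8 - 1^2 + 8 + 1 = 18*c^2 + c*(18 - 117*n) - 63*n^2 - 126*n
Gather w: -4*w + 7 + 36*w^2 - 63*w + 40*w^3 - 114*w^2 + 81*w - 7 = 40*w^3 - 78*w^2 + 14*w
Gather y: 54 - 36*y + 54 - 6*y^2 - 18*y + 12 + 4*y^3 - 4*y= 4*y^3 - 6*y^2 - 58*y + 120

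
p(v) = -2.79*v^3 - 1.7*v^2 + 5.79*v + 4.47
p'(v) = -8.37*v^2 - 3.4*v + 5.79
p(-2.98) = 45.95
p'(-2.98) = -58.41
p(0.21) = 5.59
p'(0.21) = 4.71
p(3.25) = -90.44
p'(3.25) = -93.67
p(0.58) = 6.71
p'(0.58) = 1.00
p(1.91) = -10.11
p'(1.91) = -31.24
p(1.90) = -9.80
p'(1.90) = -30.89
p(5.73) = -543.06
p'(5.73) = -288.50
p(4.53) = -263.54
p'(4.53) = -181.37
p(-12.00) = 4511.31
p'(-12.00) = -1158.69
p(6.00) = -624.63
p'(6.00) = -315.93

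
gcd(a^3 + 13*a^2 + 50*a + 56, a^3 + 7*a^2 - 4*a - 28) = a^2 + 9*a + 14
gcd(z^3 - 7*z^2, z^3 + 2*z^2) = z^2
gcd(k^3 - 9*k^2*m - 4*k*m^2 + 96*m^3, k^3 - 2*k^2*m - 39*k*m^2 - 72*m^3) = k^2 - 5*k*m - 24*m^2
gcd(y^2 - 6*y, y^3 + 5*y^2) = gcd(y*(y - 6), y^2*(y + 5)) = y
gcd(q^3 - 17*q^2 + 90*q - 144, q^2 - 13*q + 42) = q - 6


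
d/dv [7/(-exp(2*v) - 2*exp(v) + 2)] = 14*(exp(v) + 1)*exp(v)/(exp(2*v) + 2*exp(v) - 2)^2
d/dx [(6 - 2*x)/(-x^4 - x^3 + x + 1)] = 2*(x^4 + x^3 - x - (x - 3)*(4*x^3 + 3*x^2 - 1) - 1)/(x^4 + x^3 - x - 1)^2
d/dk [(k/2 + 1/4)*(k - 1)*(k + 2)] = 3*k^2/2 + 3*k/2 - 3/4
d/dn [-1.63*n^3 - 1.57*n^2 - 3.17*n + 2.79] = -4.89*n^2 - 3.14*n - 3.17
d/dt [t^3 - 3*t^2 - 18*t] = 3*t^2 - 6*t - 18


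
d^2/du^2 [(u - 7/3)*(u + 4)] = 2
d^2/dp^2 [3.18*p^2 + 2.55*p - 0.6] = 6.36000000000000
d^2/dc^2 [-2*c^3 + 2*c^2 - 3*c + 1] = 4 - 12*c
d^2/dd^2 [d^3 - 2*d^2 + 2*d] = 6*d - 4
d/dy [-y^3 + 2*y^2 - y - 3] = -3*y^2 + 4*y - 1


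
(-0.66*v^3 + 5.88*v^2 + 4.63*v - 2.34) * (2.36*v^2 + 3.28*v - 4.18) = -1.5576*v^5 + 11.712*v^4 + 32.972*v^3 - 14.9144*v^2 - 27.0286*v + 9.7812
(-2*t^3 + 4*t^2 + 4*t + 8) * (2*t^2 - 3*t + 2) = -4*t^5 + 14*t^4 - 8*t^3 + 12*t^2 - 16*t + 16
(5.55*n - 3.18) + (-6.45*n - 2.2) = -0.9*n - 5.38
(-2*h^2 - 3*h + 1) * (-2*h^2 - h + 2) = 4*h^4 + 8*h^3 - 3*h^2 - 7*h + 2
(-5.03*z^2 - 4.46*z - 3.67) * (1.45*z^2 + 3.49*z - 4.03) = -7.2935*z^4 - 24.0217*z^3 - 0.616*z^2 + 5.1655*z + 14.7901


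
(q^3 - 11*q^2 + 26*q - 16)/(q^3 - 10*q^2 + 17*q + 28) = (q^3 - 11*q^2 + 26*q - 16)/(q^3 - 10*q^2 + 17*q + 28)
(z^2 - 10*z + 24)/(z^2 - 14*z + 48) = (z - 4)/(z - 8)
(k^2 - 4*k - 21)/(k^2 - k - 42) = (k + 3)/(k + 6)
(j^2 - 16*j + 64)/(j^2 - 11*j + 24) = (j - 8)/(j - 3)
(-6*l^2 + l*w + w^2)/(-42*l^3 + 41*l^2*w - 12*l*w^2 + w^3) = (3*l + w)/(21*l^2 - 10*l*w + w^2)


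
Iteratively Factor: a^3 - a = (a)*(a^2 - 1) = a*(a + 1)*(a - 1)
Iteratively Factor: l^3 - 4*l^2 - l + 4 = (l - 4)*(l^2 - 1) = (l - 4)*(l + 1)*(l - 1)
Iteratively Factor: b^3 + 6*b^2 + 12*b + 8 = (b + 2)*(b^2 + 4*b + 4) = (b + 2)^2*(b + 2)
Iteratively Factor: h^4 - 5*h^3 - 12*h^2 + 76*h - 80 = (h - 5)*(h^3 - 12*h + 16) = (h - 5)*(h - 2)*(h^2 + 2*h - 8) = (h - 5)*(h - 2)^2*(h + 4)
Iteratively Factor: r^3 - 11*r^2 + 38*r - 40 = (r - 4)*(r^2 - 7*r + 10) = (r - 4)*(r - 2)*(r - 5)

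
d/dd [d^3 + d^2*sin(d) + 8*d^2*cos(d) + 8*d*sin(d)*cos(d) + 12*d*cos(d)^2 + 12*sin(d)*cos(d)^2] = -8*d^2*sin(d) + d^2*cos(d) + 3*d^2 + 2*d*sin(d) - 12*d*sin(2*d) + 16*d*cos(d) + 8*d*cos(2*d) + 4*sin(2*d) + 3*cos(d) + 6*cos(2*d) + 9*cos(3*d) + 6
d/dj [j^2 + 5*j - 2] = 2*j + 5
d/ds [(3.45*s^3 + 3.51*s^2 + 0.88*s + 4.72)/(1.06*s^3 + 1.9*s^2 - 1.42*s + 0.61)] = (2.8344*s^4 - 11.6636*s^3 - 15.3523*s^2 - 13.6538*s + 7.2392)/(1.1236*s^6 + 4.028*s^5 + 0.5996*s^4 - 4.1028*s^3 + 4.3344*s^2 - 1.7324*s + 0.3721)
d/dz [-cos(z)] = sin(z)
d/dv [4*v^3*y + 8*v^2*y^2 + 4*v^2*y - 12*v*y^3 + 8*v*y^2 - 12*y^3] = 4*y*(3*v^2 + 4*v*y + 2*v - 3*y^2 + 2*y)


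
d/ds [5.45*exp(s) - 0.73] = 5.45*exp(s)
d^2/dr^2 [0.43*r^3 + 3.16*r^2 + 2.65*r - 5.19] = 2.58*r + 6.32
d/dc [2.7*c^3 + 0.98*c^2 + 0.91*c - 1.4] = 8.1*c^2 + 1.96*c + 0.91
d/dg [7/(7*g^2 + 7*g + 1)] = 49*(-2*g - 1)/(7*g^2 + 7*g + 1)^2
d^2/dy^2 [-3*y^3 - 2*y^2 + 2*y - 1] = -18*y - 4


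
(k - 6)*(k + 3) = k^2 - 3*k - 18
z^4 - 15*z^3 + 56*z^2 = z^2*(z - 8)*(z - 7)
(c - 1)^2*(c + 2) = c^3 - 3*c + 2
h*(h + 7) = h^2 + 7*h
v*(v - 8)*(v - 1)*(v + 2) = v^4 - 7*v^3 - 10*v^2 + 16*v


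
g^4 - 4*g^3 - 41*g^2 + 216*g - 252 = (g - 6)*(g - 3)*(g - 2)*(g + 7)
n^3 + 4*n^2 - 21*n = n*(n - 3)*(n + 7)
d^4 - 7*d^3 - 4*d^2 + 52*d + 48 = (d - 6)*(d - 4)*(d + 1)*(d + 2)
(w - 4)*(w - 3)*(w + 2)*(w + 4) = w^4 - w^3 - 22*w^2 + 16*w + 96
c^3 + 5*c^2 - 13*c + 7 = (c - 1)^2*(c + 7)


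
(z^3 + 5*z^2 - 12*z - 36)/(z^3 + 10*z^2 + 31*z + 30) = (z^2 + 3*z - 18)/(z^2 + 8*z + 15)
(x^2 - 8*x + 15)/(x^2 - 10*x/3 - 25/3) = 3*(x - 3)/(3*x + 5)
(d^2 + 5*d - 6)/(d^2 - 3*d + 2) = (d + 6)/(d - 2)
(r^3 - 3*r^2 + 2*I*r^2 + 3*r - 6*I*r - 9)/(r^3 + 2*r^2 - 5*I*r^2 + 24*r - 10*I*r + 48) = (r^2 + r*(-3 - I) + 3*I)/(r^2 + r*(2 - 8*I) - 16*I)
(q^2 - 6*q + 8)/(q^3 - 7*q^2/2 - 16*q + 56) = 2*(q - 2)/(2*q^2 + q - 28)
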